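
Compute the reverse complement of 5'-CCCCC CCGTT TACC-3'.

Reading the sequence 3'→5' and pairing each base (A↔T, G↔C) gives the reverse complement directly.

5'-GGTAAACGGGGGGG-3'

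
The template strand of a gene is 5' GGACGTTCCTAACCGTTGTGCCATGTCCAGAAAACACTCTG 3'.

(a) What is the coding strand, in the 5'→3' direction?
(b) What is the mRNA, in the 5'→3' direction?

(a) The coding strand is the reverse complement of the template: complement CCTGCAAGGATTGGCAACACGGTACAGGTCTTTTGTGAGAC, then reverse.
(b) mRNA has the coding-strand sequence with T→U.

(a) 5'-CAGAGTGTTTTCTGGACATGGCACAACGGTTAGGAACGTCC-3'
(b) 5'-CAGAGUGUUUUCUGGACAUGGCACAACGGUUAGGAACGUCC-3'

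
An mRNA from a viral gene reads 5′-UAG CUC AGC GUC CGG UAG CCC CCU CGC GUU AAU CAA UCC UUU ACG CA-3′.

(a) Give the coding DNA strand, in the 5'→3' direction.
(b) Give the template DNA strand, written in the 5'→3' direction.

(a) 5'-TAGCTCAGCGTCCGGTAGCCCCCTCGCGTTAATCAATCCTTTACGCA-3'
(b) 5'-TGCGTAAAGGATTGATTAACGCGAGGGGGCTACCGGACGCTGAGCTA-3'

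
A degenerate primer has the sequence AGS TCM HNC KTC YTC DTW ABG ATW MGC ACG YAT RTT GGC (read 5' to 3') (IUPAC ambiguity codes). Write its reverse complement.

5′-GCCAAYATRCGTGCKWATCVTWAHGARGAMGNDKGASCT-3′

Standard pairs A↔T, G↔C; ambiguity codes pair R↔Y, M↔K, W↔W, S↔S, B↔V, D↔H, N↔N. Complement (TCSAGKDNGMAGRAGHAWTVCTAWKCGTGCRTAYAACCG), then reverse for 5'→3'.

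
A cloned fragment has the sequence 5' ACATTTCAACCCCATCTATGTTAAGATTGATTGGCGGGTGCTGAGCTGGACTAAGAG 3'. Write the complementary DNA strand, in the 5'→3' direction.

The complement of ACATTTCAACCCCATCTATGTTAAGATTGATTGGCGGGTGCTGAGCTGGACTAAGAG is TGTAAAGTTGGGGTAGATACAATTCTAACTAACCGCCCACGACTCGACCTGATTCTC (A↔T, G↔C). DNA strands are antiparallel, so the complementary strand runs 3'→5'; reversing gives the 5'→3' form.

5'-CTCTTAGTCCAGCTCAGCACCCGCCAATCAATCTTAACATAGATGGGGTTGAAATGT-3'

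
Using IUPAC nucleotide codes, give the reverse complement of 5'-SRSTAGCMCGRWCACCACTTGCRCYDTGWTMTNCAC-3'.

5'-GTGNAKAWCAHRGYGCAAGTGGTGWYCGKGCTASYS-3'

Standard pairs A↔T, G↔C; ambiguity codes pair R↔Y, M↔K, W↔W, S↔S, D↔H, N↔N. Complement (SYSATCGKGCYWGTGGTGAACGYGRHACWAKANGTG), then reverse for 5'→3'.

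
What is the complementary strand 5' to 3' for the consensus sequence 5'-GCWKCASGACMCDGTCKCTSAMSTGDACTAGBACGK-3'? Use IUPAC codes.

5'-MCGTVCTAGTHCASKTSAGMGACHGKGTCSTGMWGC-3'

Standard pairs A↔T, G↔C; ambiguity codes pair M↔K, W↔W, S↔S, B↔V, D↔H. Complement (CGWMGTSCTGKGHCAGMGASTKSACHTGATCVTGCM), then reverse for 5'→3'.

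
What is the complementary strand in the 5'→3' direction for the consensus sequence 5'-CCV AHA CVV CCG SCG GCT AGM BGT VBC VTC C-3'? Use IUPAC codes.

5'-GGABGVBACVKCTAGCCGSCGGBBGTDTBGG-3'

Standard pairs A↔T, G↔C; ambiguity codes pair M↔K, S↔S, B↔V, H↔D. Complement (GGBTDTGBBGGCSGCCGATCKVCABVGBAGG), then reverse for 5'→3'.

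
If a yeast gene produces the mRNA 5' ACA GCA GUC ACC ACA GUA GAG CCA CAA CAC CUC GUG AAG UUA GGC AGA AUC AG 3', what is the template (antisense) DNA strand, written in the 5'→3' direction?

Replace U with T to get the coding DNA strand: ACAGCAGTCACCACAGTAGAGCCACAACACCTCGTGAAGTTAGGCAGAATCAG. The template strand is its reverse complement (complement TGTCGTCAGTGGTGTCATCTCGGTGTTGTGGAGCACTTCAATCCGTCTTAGTC, then reverse).

5'-CTGATTCTGCCTAACTTCACGAGGTGTTGTGGCTCTACTGTGGTGACTGCTGT-3'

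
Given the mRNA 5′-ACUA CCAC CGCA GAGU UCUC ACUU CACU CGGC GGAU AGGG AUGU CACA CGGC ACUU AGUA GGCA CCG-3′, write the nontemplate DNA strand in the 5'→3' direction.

The coding DNA strand has the same 5'→3' sequence as the mRNA with U replaced by T.

5'-ACTACCACCGCAGAGTTCTCACTTCACTCGGCGGATAGGGATGTCACACGGCACTTAGTAGGCACCG-3'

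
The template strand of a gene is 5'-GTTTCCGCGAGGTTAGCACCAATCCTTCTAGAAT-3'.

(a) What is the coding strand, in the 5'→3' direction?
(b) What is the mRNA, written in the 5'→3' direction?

(a) 5'-ATTCTAGAAGGATTGGTGCTAACCTCGCGGAAAC-3'
(b) 5'-AUUCUAGAAGGAUUGGUGCUAACCUCGCGGAAAC-3'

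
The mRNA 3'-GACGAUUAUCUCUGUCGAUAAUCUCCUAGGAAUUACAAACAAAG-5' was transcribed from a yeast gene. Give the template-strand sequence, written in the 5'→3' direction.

5'-CTGCTAATAGAGACAGCTATTAGAGGATCCTTAATGTTTGTTTC-3'

Written 5'→3' the mRNA is GAAACAAACAUUAAGGAUCCUCUAAUAGCUGUCUCUAUUAGCAG, so the coding DNA strand is GAAACAAACATTAAGGATCCTCTAATAGCTGTCTCTATTAGCAG. The template is its reverse complement.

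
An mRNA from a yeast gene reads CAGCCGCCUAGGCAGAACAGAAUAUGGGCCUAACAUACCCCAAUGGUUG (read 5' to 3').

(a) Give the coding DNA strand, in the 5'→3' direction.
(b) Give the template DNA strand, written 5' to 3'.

(a) 5′-CAGCCGCCTAGGCAGAACAGAATATGGGCCTAACATACCCCAATGGTTG-3′
(b) 5'-CAACCATTGGGGTATGTTAGGCCCATATTCTGTTCTGCCTAGGCGGCTG-3'

(a) The coding strand matches the mRNA with U→T.
(b) The template strand is the reverse complement of the coding strand.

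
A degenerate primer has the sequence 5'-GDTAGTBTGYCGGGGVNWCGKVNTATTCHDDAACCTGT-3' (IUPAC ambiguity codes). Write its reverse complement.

5'-ACAGGTTHHDGAATANBMCGWNBCCCCGRCAVACTAHC-3'

Standard pairs A↔T, G↔C; ambiguity codes pair Y↔R, K↔M, W↔W, B↔V, D↔H, N↔N. Complement (CHATCAVACRGCCCCBNWGCMBNATAAGDHHTTGGACA), then reverse for 5'→3'.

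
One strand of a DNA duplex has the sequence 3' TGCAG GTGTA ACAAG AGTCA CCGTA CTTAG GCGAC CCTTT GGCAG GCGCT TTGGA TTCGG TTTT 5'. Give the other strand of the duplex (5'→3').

The strand is given 3'→5', so its complement runs 5'→3' in the same left-to-right order: pair each base A↔T, G↔C.

5'-ACGTCCACATTGTTCTCAGTGGCATGAATCCGCTGGGAAACCGTCCGCGAAACCTAAGCCAAAA-3'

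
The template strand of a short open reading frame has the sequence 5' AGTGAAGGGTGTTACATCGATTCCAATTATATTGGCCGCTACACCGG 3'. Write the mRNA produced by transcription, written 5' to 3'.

The mRNA has the sequence of the coding strand (reverse complement of the template) with T→U. Reverse complement of AGTGAAGGGTGTTACATCGATTCCAATTATATTGGCCGCTACACCGG is CCGGTGTAGCGGCCAATATAATTGGAATCGATGTAACACCCTTCACT; then T→U.

5'-CCGGUGUAGCGGCCAAUAUAAUUGGAAUCGAUGUAACACCCUUCACU-3'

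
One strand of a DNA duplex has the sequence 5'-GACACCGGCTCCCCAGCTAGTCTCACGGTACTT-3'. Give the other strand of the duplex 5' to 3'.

The complement of GACACCGGCTCCCCAGCTAGTCTCACGGTACTT is CTGTGGCCGAGGGGTCGATCAGAGTGCCATGAA (A↔T, G↔C). DNA strands are antiparallel, so the complementary strand runs 3'→5'; reversing gives the 5'→3' form.

5′-AAGTACCGTGAGACTAGCTGGGGAGCCGGTGTC-3′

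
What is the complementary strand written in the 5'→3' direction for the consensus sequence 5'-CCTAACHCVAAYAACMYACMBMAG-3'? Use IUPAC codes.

5'-CTKVKGTRKGTTRTTBGDGTTAGG-3'

Standard pairs A↔T, G↔C; ambiguity codes pair Y↔R, M↔K, B↔V, H↔D. Complement (GGATTGDGBTTRTTGKRTGKVKTC), then reverse for 5'→3'.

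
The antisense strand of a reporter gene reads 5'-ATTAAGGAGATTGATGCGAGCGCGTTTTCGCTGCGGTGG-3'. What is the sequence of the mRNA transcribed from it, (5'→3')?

The mRNA has the sequence of the coding strand (reverse complement of the template) with T→U. Reverse complement of ATTAAGGAGATTGATGCGAGCGCGTTTTCGCTGCGGTGG is CCACCGCAGCGAAAACGCGCTCGCATCAATCTCCTTAAT; then T→U.

5'-CCACCGCAGCGAAAACGCGCUCGCAUCAAUCUCCUUAAU-3'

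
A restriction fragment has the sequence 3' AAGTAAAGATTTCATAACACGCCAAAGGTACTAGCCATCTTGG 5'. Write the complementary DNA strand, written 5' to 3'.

The strand is given 3'→5', so its complement runs 5'→3' in the same left-to-right order: pair each base A↔T, G↔C.

5'-TTCATTTCTAAAGTATTGTGCGGTTTCCATGATCGGTAGAACC-3'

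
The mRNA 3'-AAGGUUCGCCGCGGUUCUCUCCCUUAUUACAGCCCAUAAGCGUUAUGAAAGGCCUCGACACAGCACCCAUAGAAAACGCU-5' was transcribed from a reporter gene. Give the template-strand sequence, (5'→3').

Written 5'→3' the mRNA is UCGCAAAAGAUACCCACGACACAGCUCCGGAAAGUAUUGCGAAUACCCGACAUUAUUCCCUCUCUUGGCGCCGCUUGGAA, so the coding DNA strand is TCGCAAAAGATACCCACGACACAGCTCCGGAAAGTATTGCGAATACCCGACATTATTCCCTCTCTTGGCGCCGCTTGGAA. The template is its reverse complement.

5′-TTCCAAGCGGCGCCAAGAGAGGGAATAATGTCGGGTATTCGCAATACTTTCCGGAGCTGTGTCGTGGGTATCTTTTGCGA-3′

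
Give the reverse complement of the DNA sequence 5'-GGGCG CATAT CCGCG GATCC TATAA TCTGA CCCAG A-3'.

5′-TCTGGGTCAGATTATAGGATCCGCGGATATGCGCCC-3′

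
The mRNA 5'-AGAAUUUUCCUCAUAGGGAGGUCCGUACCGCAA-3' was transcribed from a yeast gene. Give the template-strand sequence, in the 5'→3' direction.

Replace U with T to get the coding DNA strand: AGAATTTTCCTCATAGGGAGGTCCGTACCGCAA. The template strand is its reverse complement (complement TCTTAAAAGGAGTATCCCTCCAGGCATGGCGTT, then reverse).

5'-TTGCGGTACGGACCTCCCTATGAGGAAAATTCT-3'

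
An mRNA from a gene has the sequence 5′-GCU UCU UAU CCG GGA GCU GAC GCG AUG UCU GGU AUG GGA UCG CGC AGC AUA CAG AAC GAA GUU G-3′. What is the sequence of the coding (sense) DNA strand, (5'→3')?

5′-GCTTCTTATCCGGGAGCTGACGCGATGTCTGGTATGGGATCGCGCAGCATACAGAACGAAGTTG-3′

The coding DNA strand has the same 5'→3' sequence as the mRNA with U replaced by T.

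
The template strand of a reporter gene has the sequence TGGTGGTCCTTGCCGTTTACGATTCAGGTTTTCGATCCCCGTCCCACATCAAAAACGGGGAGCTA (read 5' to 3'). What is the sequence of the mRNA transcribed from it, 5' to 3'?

5′-UAGCUCCCCGUUUUUGAUGUGGGACGGGGAUCGAAAACCUGAAUCGUAAACGGCAAGGACCACCA-3′

RNA polymerase reads the template 3'→5' and synthesizes mRNA 5'→3' by base-pairing (A→U, T→A, G↔C). The complement of the template is ACCACCAGGAACGGCAAATGCTAAGTCCAAAAGCTAGGGGCAGGGTGTAGTTTTTGCCCCTCGAT; antiparallel, so 5'→3' the coding strand is TAGCTCCCCGTTTTTGATGTGGGACGGGGATCGAAAACCTGAATCGTAAACGGCAAGGACCACCA. Replace T with U for the mRNA.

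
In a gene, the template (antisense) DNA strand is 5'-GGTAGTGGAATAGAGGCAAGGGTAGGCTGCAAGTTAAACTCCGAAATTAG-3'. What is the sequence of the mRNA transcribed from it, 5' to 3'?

5'-CUAAUUUCGGAGUUUAACUUGCAGCCUACCCUUGCCUCUAUUCCACUACC-3'

RNA polymerase reads the template 3'→5' and synthesizes mRNA 5'→3' by base-pairing (A→U, T→A, G↔C). The complement of the template is CCATCACCTTATCTCCGTTCCCATCCGACGTTCAATTTGAGGCTTTAATC; antiparallel, so 5'→3' the coding strand is CTAATTTCGGAGTTTAACTTGCAGCCTACCCTTGCCTCTATTCCACTACC. Replace T with U for the mRNA.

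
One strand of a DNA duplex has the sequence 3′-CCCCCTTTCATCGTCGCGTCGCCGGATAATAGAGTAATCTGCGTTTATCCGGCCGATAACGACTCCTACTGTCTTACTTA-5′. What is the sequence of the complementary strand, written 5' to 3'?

5′-GGGGGAAAGTAGCAGCGCAGCGGCCTATTATCTCATTAGACGCAAATAGGCCGGCTATTGCTGAGGATGACAGAATGAAT-3′

The strand is given 3'→5', so its complement runs 5'→3' in the same left-to-right order: pair each base A↔T, G↔C.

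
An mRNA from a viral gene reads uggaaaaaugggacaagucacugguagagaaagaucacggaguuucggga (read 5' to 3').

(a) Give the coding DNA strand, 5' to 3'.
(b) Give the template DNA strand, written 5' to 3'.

(a) 5′-TGGAAAAATGGGACAAGTCACTGGTAGAGAAAGATCACGGAGTTTCGGGA-3′
(b) 5'-TCCCGAAACTCCGTGATCTTTCTCTACCAGTGACTTGTCCCATTTTTCCA-3'

(a) The coding strand matches the mRNA with U→T.
(b) The template strand is the reverse complement of the coding strand.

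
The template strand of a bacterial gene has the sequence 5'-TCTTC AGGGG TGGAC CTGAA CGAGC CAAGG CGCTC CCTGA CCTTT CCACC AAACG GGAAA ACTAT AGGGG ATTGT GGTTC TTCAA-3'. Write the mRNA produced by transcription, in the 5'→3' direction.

5′-UUGAAGAACCACAAUCCCCUAUAGUUUUCCCGUUUGGUGGAAAGGUCAGGGAGCGCCUUGGCUCGUUCAGGUCCACCCCUGAAGA-3′

The mRNA has the sequence of the coding strand (reverse complement of the template) with T→U. Reverse complement of TCTTCAGGGGTGGACCTGAACGAGCCAAGGCGCTCCCTGACCTTTCCACCAAACGGGAAAACTATAGGGGATTGTGGTTCTTCAA is TTGAAGAACCACAATCCCCTATAGTTTTCCCGTTTGGTGGAAAGGTCAGGGAGCGCCTTGGCTCGTTCAGGTCCACCCCTGAAGA; then T→U.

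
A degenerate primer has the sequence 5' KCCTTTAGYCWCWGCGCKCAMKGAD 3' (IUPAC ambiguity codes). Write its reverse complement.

Standard pairs A↔T, G↔C; ambiguity codes pair Y↔R, M↔K, W↔W, D↔H. Complement (MGGAAATCRGWGWCGCGMGTKMCTH), then reverse for 5'→3'.

5'-HTCMKTGMGCGCWGWGRCTAAAGGM-3'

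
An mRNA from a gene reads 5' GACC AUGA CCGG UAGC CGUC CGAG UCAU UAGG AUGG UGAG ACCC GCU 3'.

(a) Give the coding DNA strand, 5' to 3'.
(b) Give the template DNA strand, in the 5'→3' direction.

(a) 5'-GACCATGACCGGTAGCCGTCCGAGTCATTAGGATGGTGAGACCCGCT-3'
(b) 5'-AGCGGGTCTCACCATCCTAATGACTCGGACGGCTACCGGTCATGGTC-3'

(a) The coding strand matches the mRNA with U→T.
(b) The template strand is the reverse complement of the coding strand.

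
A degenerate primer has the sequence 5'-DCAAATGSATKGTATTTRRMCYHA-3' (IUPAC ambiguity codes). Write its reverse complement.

Standard pairs A↔T, G↔C; ambiguity codes pair R↔Y, M↔K, S↔S, D↔H. Complement (HGTTTACSTAMCATAAAYYKGRDT), then reverse for 5'→3'.

5'-TDRGKYYAAATACMATSCATTTGH-3'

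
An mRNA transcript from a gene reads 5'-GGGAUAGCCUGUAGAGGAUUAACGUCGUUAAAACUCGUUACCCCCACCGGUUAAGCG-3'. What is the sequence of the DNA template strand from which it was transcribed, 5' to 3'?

5'-CGCTTAACCGGTGGGGGTAACGAGTTTTAACGACGTTAATCCTCTACAGGCTATCCC-3'

Replace U with T to get the coding DNA strand: GGGATAGCCTGTAGAGGATTAACGTCGTTAAAACTCGTTACCCCCACCGGTTAAGCG. The template strand is its reverse complement (complement CCCTATCGGACATCTCCTAATTGCAGCAATTTTGAGCAATGGGGGTGGCCAATTCGC, then reverse).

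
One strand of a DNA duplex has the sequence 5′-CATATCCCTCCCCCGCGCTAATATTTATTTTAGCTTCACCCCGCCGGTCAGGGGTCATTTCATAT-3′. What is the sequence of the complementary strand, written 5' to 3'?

The complement of CATATCCCTCCCCCGCGCTAATATTTATTTTAGCTTCACCCCGCCGGTCAGGGGTCATTTCATAT is GTATAGGGAGGGGGCGCGATTATAAATAAAATCGAAGTGGGGCGGCCAGTCCCCAGTAAAGTATA (A↔T, G↔C). DNA strands are antiparallel, so the complementary strand runs 3'→5'; reversing gives the 5'→3' form.

5′-ATATGAAATGACCCCTGACCGGCGGGGTGAAGCTAAAATAAATATTAGCGCGGGGGAGGGATATG-3′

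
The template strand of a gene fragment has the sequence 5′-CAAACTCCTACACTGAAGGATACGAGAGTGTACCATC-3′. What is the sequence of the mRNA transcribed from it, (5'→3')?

The mRNA has the sequence of the coding strand (reverse complement of the template) with T→U. Reverse complement of CAAACTCCTACACTGAAGGATACGAGAGTGTACCATC is GATGGTACACTCTCGTATCCTTCAGTGTAGGAGTTTG; then T→U.

5'-GAUGGUACACUCUCGUAUCCUUCAGUGUAGGAGUUUG-3'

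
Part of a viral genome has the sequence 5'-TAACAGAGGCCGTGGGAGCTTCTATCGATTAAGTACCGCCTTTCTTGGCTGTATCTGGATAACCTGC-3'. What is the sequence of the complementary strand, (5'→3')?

The complement of TAACAGAGGCCGTGGGAGCTTCTATCGATTAAGTACCGCCTTTCTTGGCTGTATCTGGATAACCTGC is ATTGTCTCCGGCACCCTCGAAGATAGCTAATTCATGGCGGAAAGAACCGACATAGACCTATTGGACG (A↔T, G↔C). DNA strands are antiparallel, so the complementary strand runs 3'→5'; reversing gives the 5'→3' form.

5'-GCAGGTTATCCAGATACAGCCAAGAAAGGCGGTACTTAATCGATAGAAGCTCCCACGGCCTCTGTTA-3'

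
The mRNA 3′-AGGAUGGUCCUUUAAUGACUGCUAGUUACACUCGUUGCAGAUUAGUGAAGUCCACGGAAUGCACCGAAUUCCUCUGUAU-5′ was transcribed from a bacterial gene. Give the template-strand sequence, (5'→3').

5'-TCCTACCAGGAAATTACTGACGATCAATGTGAGCAACGTCTAATCACTTCAGGTGCCTTACGTGGCTTAAGGAGACATA-3'

Written 5'→3' the mRNA is UAUGUCUCCUUAAGCCACGUAAGGCACCUGAAGUGAUUAGACGUUGCUCACAUUGAUCGUCAGUAAUUUCCUGGUAGGA, so the coding DNA strand is TATGTCTCCTTAAGCCACGTAAGGCACCTGAAGTGATTAGACGTTGCTCACATTGATCGTCAGTAATTTCCTGGTAGGA. The template is its reverse complement.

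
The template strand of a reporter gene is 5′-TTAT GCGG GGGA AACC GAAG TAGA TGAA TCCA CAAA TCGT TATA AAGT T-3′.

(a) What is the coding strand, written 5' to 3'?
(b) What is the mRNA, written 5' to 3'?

(a) 5'-AACTTTATAACGATTTGTGGATTCATCTACTTCGGTTTCCCCCGCATAA-3'
(b) 5′-AACUUUAUAACGAUUUGUGGAUUCAUCUACUUCGGUUUCCCCCGCAUAA-3′

(a) The coding strand is the reverse complement of the template: complement AATACGCCCCCTTTGGCTTCATCTACTTAGGTGTTTAGCAATATTTCAA, then reverse.
(b) mRNA has the coding-strand sequence with T→U.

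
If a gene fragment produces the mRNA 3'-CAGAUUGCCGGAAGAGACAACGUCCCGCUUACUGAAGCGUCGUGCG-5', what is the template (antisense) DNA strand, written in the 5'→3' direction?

Written 5'→3' the mRNA is GCGUGCUGCGAAGUCAUUCGCCCUGCAACAGAGAAGGCCGUUAGAC, so the coding DNA strand is GCGTGCTGCGAAGTCATTCGCCCTGCAACAGAGAAGGCCGTTAGAC. The template is its reverse complement.

5'-GTCTAACGGCCTTCTCTGTTGCAGGGCGAATGACTTCGCAGCACGC-3'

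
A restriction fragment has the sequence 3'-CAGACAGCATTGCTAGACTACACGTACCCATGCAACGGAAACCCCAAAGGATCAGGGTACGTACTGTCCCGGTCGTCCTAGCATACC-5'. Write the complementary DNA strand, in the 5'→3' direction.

The strand is given 3'→5', so its complement runs 5'→3' in the same left-to-right order: pair each base A↔T, G↔C.

5'-GTCTGTCGTAACGATCTGATGTGCATGGGTACGTTGCCTTTGGGGTTTCCTAGTCCCATGCATGACAGGGCCAGCAGGATCGTATGG-3'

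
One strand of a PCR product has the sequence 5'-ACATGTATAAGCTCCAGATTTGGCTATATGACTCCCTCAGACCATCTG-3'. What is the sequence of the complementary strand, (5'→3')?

The complement of ACATGTATAAGCTCCAGATTTGGCTATATGACTCCCTCAGACCATCTG is TGTACATATTCGAGGTCTAAACCGATATACTGAGGGAGTCTGGTAGAC (A↔T, G↔C). DNA strands are antiparallel, so the complementary strand runs 3'→5'; reversing gives the 5'→3' form.

5'-CAGATGGTCTGAGGGAGTCATATAGCCAAATCTGGAGCTTATACATGT-3'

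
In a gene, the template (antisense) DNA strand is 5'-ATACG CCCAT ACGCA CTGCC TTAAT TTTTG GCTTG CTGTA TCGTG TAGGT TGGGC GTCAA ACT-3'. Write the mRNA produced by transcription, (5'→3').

The mRNA has the sequence of the coding strand (reverse complement of the template) with T→U. Reverse complement of ATACGCCCATACGCACTGCCTTAATTTTTGGCTTGCTGTATCGTGTAGGTTGGGCGTCAAACT is AGTTTGACGCCCAACCTACACGATACAGCAAGCCAAAAATTAAGGCAGTGCGTATGGGCGTAT; then T→U.

5'-AGUUUGACGCCCAACCUACACGAUACAGCAAGCCAAAAAUUAAGGCAGUGCGUAUGGGCGUAU-3'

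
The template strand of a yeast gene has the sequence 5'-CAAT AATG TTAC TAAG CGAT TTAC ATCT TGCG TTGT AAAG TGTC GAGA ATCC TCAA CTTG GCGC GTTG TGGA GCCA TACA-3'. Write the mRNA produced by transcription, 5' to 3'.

5'-UGUAUGGCUCCACAACGCGCCAAGUUGAGGAUUCUCGACACUUUACAACGCAAGAUGUAAAUCGCUUAGUAACAUUAUUG-3'

The mRNA has the sequence of the coding strand (reverse complement of the template) with T→U. Reverse complement of CAATAATGTTACTAAGCGATTTACATCTTGCGTTGTAAAGTGTCGAGAATCCTCAACTTGGCGCGTTGTGGAGCCATACA is TGTATGGCTCCACAACGCGCCAAGTTGAGGATTCTCGACACTTTACAACGCAAGATGTAAATCGCTTAGTAACATTATTG; then T→U.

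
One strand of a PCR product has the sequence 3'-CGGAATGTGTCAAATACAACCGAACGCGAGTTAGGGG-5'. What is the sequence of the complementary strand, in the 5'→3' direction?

5'-GCCTTACACAGTTTATGTTGGCTTGCGCTCAATCCCC-3'

The strand is given 3'→5', so its complement runs 5'→3' in the same left-to-right order: pair each base A↔T, G↔C.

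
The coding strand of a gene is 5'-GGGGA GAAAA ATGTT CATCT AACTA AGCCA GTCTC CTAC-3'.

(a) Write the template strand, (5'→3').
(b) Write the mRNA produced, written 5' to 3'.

(a) 5'-GTAGGAGACTGGCTTAGTTAGATGAACATTTTTCTCCCC-3'
(b) 5'-GGGGAGAAAAAUGUUCAUCUAACUAAGCCAGUCUCCUAC-3'

(a) The template strand is the reverse complement of the coding strand: complement CCCCTCTTTTTACAAGTAGATTGATTCGGTCAGAGGATG, then reverse.
(b) mRNA matches the coding strand with T→U.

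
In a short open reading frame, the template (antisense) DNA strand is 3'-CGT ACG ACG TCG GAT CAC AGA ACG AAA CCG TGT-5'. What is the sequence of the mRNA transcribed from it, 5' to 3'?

5'-GCAUGCUGCAGCCUAGUGUCUUGCUUUGGCACA-3'

Reading the template 3'→5' as shown, RNA polymerase pairs each base (A→U, T→A, G↔C) to build mRNA 5'→3' directly.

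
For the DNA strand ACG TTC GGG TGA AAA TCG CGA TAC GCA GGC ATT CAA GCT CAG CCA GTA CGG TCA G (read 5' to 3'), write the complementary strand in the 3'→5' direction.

3′-TGCAAGCCCACTTTTAGCGCTATGCGTCCGTAAGTTCGAGTCGGTCATGCCAGTC-5′

Base-pairing A↔T, G↔C gives the complement. The complementary strand is antiparallel, so paired with a 5'→3' strand it runs 3'→5'.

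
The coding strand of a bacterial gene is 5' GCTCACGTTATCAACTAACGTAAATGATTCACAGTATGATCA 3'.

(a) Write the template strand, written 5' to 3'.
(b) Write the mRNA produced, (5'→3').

(a) The template strand is the reverse complement of the coding strand: complement CGAGTGCAATAGTTGATTGCATTTACTAAGTGTCATACTAGT, then reverse.
(b) mRNA matches the coding strand with T→U.

(a) 5'-TGATCATACTGTGAATCATTTACGTTAGTTGATAACGTGAGC-3'
(b) 5'-GCUCACGUUAUCAACUAACGUAAAUGAUUCACAGUAUGAUCA-3'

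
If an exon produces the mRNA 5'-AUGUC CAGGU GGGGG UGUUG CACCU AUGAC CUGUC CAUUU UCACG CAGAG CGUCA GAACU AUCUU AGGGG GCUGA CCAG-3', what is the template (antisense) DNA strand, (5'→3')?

Replace U with T to get the coding DNA strand: ATGTCCAGGTGGGGGTGTTGCACCTATGACCTGTCCATTTTCACGCAGAGCGTCAGAACTATCTTAGGGGGCTGACCAG. The template strand is its reverse complement (complement TACAGGTCCACCCCCACAACGTGGATACTGGACAGGTAAAAGTGCGTCTCGCAGTCTTGATAGAATCCCCCGACTGGTC, then reverse).

5'-CTGGTCAGCCCCCTAAGATAGTTCTGACGCTCTGCGTGAAAATGGACAGGTCATAGGTGCAACACCCCCACCTGGACAT-3'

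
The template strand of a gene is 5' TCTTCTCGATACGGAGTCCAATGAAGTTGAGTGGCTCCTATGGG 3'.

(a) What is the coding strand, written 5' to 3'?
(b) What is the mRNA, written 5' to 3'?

(a) 5'-CCCATAGGAGCCACTCAACTTCATTGGACTCCGTATCGAGAAGA-3'
(b) 5′-CCCAUAGGAGCCACUCAACUUCAUUGGACUCCGUAUCGAGAAGA-3′

(a) The coding strand is the reverse complement of the template: complement AGAAGAGCTATGCCTCAGGTTACTTCAACTCACCGAGGATACCC, then reverse.
(b) mRNA has the coding-strand sequence with T→U.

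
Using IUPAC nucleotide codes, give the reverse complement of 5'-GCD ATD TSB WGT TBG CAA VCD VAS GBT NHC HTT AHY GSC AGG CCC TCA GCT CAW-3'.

5'-WTGAGCTGAGGGCCTGSCRDTAADGDNAVCSTBHGBTTGCVAACWVSAHATHGC-3'

Standard pairs A↔T, G↔C; ambiguity codes pair Y↔R, W↔W, S↔S, B↔V, D↔H, N↔N. Complement (CGHTAHASVWCAAVCGTTBGHBTSCVANDGDAATDRCSGTCCGGGAGTCGAGTW), then reverse for 5'→3'.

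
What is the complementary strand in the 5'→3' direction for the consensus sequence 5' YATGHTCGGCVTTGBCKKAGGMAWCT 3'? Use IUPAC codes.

Standard pairs A↔T, G↔C; ambiguity codes pair Y↔R, M↔K, W↔W, B↔V, H↔D. Complement (RTACDAGCCGBAACVGMMTCCKTWGA), then reverse for 5'→3'.

5′-AGWTKCCTMMGVCAABGCCGADCATR-3′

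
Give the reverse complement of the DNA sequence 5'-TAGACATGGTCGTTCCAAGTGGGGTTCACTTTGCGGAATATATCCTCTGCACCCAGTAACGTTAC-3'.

Reading the sequence 3'→5' and pairing each base (A↔T, G↔C) gives the reverse complement directly.

5'-GTAACGTTACTGGGTGCAGAGGATATATTCCGCAAAGTGAACCCCACTTGGAACGACCATGTCTA-3'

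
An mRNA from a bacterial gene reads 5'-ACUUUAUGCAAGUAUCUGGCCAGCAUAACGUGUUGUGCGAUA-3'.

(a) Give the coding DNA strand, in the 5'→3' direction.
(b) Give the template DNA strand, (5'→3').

(a) 5'-ACTTTATGCAAGTATCTGGCCAGCATAACGTGTTGTGCGATA-3'
(b) 5′-TATCGCACAACACGTTATGCTGGCCAGATACTTGCATAAAGT-3′

(a) The coding strand matches the mRNA with U→T.
(b) The template strand is the reverse complement of the coding strand.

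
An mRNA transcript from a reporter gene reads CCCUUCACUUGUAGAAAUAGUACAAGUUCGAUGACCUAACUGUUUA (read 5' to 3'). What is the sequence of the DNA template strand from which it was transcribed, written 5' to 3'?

5'-TAAACAGTTAGGTCATCGAACTTGTACTATTTCTACAAGTGAAGGG-3'

Replace U with T to get the coding DNA strand: CCCTTCACTTGTAGAAATAGTACAAGTTCGATGACCTAACTGTTTA. The template strand is its reverse complement (complement GGGAAGTGAACATCTTTATCATGTTCAAGCTACTGGATTGACAAAT, then reverse).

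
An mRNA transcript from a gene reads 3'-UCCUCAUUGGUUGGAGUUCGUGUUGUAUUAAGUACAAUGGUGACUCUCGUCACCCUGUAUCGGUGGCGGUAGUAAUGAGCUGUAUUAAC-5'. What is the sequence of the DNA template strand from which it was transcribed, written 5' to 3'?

Written 5'→3' the mRNA is CAAUUAUGUCGAGUAAUGAUGGCGGUGGCUAUGUCCCACUGCUCUCAGUGGUAACAUGAAUUAUGUUGUGCUUGAGGUUGGUUACUCCU, so the coding DNA strand is CAATTATGTCGAGTAATGATGGCGGTGGCTATGTCCCACTGCTCTCAGTGGTAACATGAATTATGTTGTGCTTGAGGTTGGTTACTCCT. The template is its reverse complement.

5′-AGGAGTAACCAACCTCAAGCACAACATAATTCATGTTACCACTGAGAGCAGTGGGACATAGCCACCGCCATCATTACTCGACATAATTG-3′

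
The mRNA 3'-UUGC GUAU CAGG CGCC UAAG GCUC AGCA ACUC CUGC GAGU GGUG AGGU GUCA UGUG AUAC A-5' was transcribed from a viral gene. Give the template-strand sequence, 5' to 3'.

5'-AACGCATAGTCCGCGGATTCCGAGTCGTTGAGGACGCTCACCACTCCACAGTACACTATGT-3'

Written 5'→3' the mRNA is ACAUAGUGUACUGUGGAGUGGUGAGCGUCCUCAACGACUCGGAAUCCGCGGACUAUGCGUU, so the coding DNA strand is ACATAGTGTACTGTGGAGTGGTGAGCGTCCTCAACGACTCGGAATCCGCGGACTATGCGTT. The template is its reverse complement.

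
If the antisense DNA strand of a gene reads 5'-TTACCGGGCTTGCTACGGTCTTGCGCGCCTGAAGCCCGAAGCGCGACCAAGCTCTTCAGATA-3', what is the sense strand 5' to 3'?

5'-TATCTGAAGAGCTTGGTCGCGCTTCGGGCTTCAGGCGCGCAAGACCGTAGCAAGCCCGGTAA-3'

The coding strand is complementary and antiparallel to the template: take the complement (A↔T, G↔C) and reverse.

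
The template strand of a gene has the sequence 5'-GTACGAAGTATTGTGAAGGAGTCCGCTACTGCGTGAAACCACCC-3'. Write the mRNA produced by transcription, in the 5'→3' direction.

RNA polymerase reads the template 3'→5' and synthesizes mRNA 5'→3' by base-pairing (A→U, T→A, G↔C). The complement of the template is CATGCTTCATAACACTTCCTCAGGCGATGACGCACTTTGGTGGG; antiparallel, so 5'→3' the coding strand is GGGTGGTTTCACGCAGTAGCGGACTCCTTCACAATACTTCGTAC. Replace T with U for the mRNA.

5'-GGGUGGUUUCACGCAGUAGCGGACUCCUUCACAAUACUUCGUAC-3'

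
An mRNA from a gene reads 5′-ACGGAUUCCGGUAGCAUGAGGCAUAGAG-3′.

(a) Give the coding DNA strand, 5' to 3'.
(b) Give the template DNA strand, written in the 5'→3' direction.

(a) 5′-ACGGATTCCGGTAGCATGAGGCATAGAG-3′
(b) 5′-CTCTATGCCTCATGCTACCGGAATCCGT-3′

(a) The coding strand matches the mRNA with U→T.
(b) The template strand is the reverse complement of the coding strand.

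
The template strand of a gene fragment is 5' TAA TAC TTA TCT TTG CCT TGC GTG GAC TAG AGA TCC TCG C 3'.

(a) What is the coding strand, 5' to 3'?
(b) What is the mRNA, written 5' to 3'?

(a) 5'-GCGAGGATCTCTAGTCCACGCAAGGCAAAGATAAGTATTA-3'
(b) 5′-GCGAGGAUCUCUAGUCCACGCAAGGCAAAGAUAAGUAUUA-3′

(a) The coding strand is the reverse complement of the template: complement ATTATGAATAGAAACGGAACGCACCTGATCTCTAGGAGCG, then reverse.
(b) mRNA has the coding-strand sequence with T→U.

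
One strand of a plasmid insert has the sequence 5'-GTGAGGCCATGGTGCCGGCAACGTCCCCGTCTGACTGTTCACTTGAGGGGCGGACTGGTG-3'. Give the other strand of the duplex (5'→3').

The complement of GTGAGGCCATGGTGCCGGCAACGTCCCCGTCTGACTGTTCACTTGAGGGGCGGACTGGTG is CACTCCGGTACCACGGCCGTTGCAGGGGCAGACTGACAAGTGAACTCCCCGCCTGACCAC (A↔T, G↔C). DNA strands are antiparallel, so the complementary strand runs 3'→5'; reversing gives the 5'→3' form.

5'-CACCAGTCCGCCCCTCAAGTGAACAGTCAGACGGGGACGTTGCCGGCACCATGGCCTCAC-3'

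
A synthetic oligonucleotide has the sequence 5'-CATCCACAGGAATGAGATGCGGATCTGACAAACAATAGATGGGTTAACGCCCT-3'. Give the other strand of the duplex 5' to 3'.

5'-AGGGCGTTAACCCATCTATTGTTTGTCAGATCCGCATCTCATTCCTGTGGATG-3'

The complement of CATCCACAGGAATGAGATGCGGATCTGACAAACAATAGATGGGTTAACGCCCT is GTAGGTGTCCTTACTCTACGCCTAGACTGTTTGTTATCTACCCAATTGCGGGA (A↔T, G↔C). DNA strands are antiparallel, so the complementary strand runs 3'→5'; reversing gives the 5'→3' form.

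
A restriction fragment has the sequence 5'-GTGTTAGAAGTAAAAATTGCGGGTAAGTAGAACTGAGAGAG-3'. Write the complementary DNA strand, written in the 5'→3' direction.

5′-CTCTCTCAGTTCTACTTACCCGCAATTTTTACTTCTAACAC-3′

The complement of GTGTTAGAAGTAAAAATTGCGGGTAAGTAGAACTGAGAGAG is CACAATCTTCATTTTTAACGCCCATTCATCTTGACTCTCTC (A↔T, G↔C). DNA strands are antiparallel, so the complementary strand runs 3'→5'; reversing gives the 5'→3' form.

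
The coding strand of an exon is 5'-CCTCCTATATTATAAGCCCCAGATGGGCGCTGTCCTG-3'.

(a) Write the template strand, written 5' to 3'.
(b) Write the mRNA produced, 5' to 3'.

(a) 5'-CAGGACAGCGCCCATCTGGGGCTTATAATATAGGAGG-3'
(b) 5'-CCUCCUAUAUUAUAAGCCCCAGAUGGGCGCUGUCCUG-3'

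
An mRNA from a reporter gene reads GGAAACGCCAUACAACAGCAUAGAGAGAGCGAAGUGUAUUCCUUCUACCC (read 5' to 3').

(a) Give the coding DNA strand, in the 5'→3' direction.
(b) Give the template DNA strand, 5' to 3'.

(a) 5'-GGAAACGCCATACAACAGCATAGAGAGAGCGAAGTGTATTCCTTCTACCC-3'
(b) 5'-GGGTAGAAGGAATACACTTCGCTCTCTCTATGCTGTTGTATGGCGTTTCC-3'

(a) The coding strand matches the mRNA with U→T.
(b) The template strand is the reverse complement of the coding strand.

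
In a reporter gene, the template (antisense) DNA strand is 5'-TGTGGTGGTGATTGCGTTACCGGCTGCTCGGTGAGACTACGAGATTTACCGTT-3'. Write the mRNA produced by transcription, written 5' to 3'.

5'-AACGGUAAAUCUCGUAGUCUCACCGAGCAGCCGGUAACGCAAUCACCACCACA-3'

RNA polymerase reads the template 3'→5' and synthesizes mRNA 5'→3' by base-pairing (A→U, T→A, G↔C). The complement of the template is ACACCACCACTAACGCAATGGCCGACGAGCCACTCTGATGCTCTAAATGGCAA; antiparallel, so 5'→3' the coding strand is AACGGTAAATCTCGTAGTCTCACCGAGCAGCCGGTAACGCAATCACCACCACA. Replace T with U for the mRNA.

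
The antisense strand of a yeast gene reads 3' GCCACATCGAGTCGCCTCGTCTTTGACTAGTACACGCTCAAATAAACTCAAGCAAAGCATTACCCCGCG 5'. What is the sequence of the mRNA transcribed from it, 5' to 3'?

5'-CGGUGUAGCUCAGCGGAGCAGAAACUGAUCAUGUGCGAGUUUAUUUGAGUUCGUUUCGUAAUGGGGCGC-3'

Reading the template 3'→5' as shown, RNA polymerase pairs each base (A→U, T→A, G↔C) to build mRNA 5'→3' directly.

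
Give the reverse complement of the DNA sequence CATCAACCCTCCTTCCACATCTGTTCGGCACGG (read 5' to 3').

Complement each base (A↔T, G↔C): GTAGTTGGGAGGAAGGTGTAGACAAGCCGTGCC. Then reverse.

5'-CCGTGCCGAACAGATGTGGAAGGAGGGTTGATG-3'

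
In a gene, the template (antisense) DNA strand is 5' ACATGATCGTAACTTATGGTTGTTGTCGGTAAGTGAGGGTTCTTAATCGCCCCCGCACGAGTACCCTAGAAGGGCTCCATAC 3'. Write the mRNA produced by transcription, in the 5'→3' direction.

RNA polymerase reads the template 3'→5' and synthesizes mRNA 5'→3' by base-pairing (A→U, T→A, G↔C). The complement of the template is TGTACTAGCATTGAATACCAACAACAGCCATTCACTCCCAAGAATTAGCGGGGGCGTGCTCATGGGATCTTCCCGAGGTATG; antiparallel, so 5'→3' the coding strand is GTATGGAGCCCTTCTAGGGTACTCGTGCGGGGGCGATTAAGAACCCTCACTTACCGACAACAACCATAAGTTACGATCATGT. Replace T with U for the mRNA.

5′-GUAUGGAGCCCUUCUAGGGUACUCGUGCGGGGGCGAUUAAGAACCCUCACUUACCGACAACAACCAUAAGUUACGAUCAUGU-3′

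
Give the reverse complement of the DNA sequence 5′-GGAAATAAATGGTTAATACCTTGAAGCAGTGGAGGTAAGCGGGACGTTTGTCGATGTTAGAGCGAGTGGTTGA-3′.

5'-TCAACCACTCGCTCTAACATCGACAAACGTCCCGCTTACCTCCACTGCTTCAAGGTATTAACCATTTATTTCC-3'

Reading the sequence 3'→5' and pairing each base (A↔T, G↔C) gives the reverse complement directly.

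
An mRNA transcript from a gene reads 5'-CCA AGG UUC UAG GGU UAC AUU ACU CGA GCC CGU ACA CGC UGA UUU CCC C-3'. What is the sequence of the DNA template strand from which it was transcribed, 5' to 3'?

5'-GGGGAAATCAGCGTGTACGGGCTCGAGTAATGTAACCCTAGAACCTTGG-3'

Replace U with T to get the coding DNA strand: CCAAGGTTCTAGGGTTACATTACTCGAGCCCGTACACGCTGATTTCCCC. The template strand is its reverse complement (complement GGTTCCAAGATCCCAATGTAATGAGCTCGGGCATGTGCGACTAAAGGGG, then reverse).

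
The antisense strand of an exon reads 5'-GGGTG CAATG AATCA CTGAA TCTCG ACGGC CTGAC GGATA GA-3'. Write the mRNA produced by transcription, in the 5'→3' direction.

5'-UCUAUCCGUCAGGCCGUCGAGAUUCAGUGAUUCAUUGCACCC-3'

RNA polymerase reads the template 3'→5' and synthesizes mRNA 5'→3' by base-pairing (A→U, T→A, G↔C). The complement of the template is CCCACGTTACTTAGTGACTTAGAGCTGCCGGACTGCCTATCT; antiparallel, so 5'→3' the coding strand is TCTATCCGTCAGGCCGTCGAGATTCAGTGATTCATTGCACCC. Replace T with U for the mRNA.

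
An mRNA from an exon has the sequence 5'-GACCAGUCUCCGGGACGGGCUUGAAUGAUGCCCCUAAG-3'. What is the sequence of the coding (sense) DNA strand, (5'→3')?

5'-GACCAGTCTCCGGGACGGGCTTGAATGATGCCCCTAAG-3'

The coding DNA strand has the same 5'→3' sequence as the mRNA with U replaced by T.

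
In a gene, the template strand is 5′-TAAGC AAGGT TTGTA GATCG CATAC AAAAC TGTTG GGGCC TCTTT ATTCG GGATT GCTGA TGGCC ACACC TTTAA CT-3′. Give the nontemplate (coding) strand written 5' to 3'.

5'-AGTTAAAGGTGTGGCCATCAGCAATCCCGAATAAAGAGGCCCCAACAGTTTTGTATGCGATCTACAAACCTTGCTTA-3'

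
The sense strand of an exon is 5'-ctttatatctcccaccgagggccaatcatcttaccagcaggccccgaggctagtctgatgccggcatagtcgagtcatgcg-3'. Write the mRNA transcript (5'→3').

mRNA has the coding-strand sequence with U in place of T.

5'-CUUUAUAUCUCCCACCGAGGGCCAAUCAUCUUACCAGCAGGCCCCGAGGCUAGUCUGAUGCCGGCAUAGUCGAGUCAUGCG-3'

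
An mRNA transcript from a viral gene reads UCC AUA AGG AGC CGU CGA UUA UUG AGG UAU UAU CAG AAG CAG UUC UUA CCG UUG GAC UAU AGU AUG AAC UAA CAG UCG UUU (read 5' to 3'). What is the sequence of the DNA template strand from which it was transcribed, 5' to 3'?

Replace U with T to get the coding DNA strand: TCCATAAGGAGCCGTCGATTATTGAGGTATTATCAGAAGCAGTTCTTACCGTTGGACTATAGTATGAACTAACAGTCGTTT. The template strand is its reverse complement (complement AGGTATTCCTCGGCAGCTAATAACTCCATAATAGTCTTCGTCAAGAATGGCAACCTGATATCATACTTGATTGTCAGCAAA, then reverse).

5'-AAACGACTGTTAGTTCATACTATAGTCCAACGGTAAGAACTGCTTCTGATAATACCTCAATAATCGACGGCTCCTTATGGA-3'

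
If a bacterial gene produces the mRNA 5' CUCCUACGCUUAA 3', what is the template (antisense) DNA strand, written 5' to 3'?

Replace U with T to get the coding DNA strand: CTCCTACGCTTAA. The template strand is its reverse complement (complement GAGGATGCGAATT, then reverse).

5'-TTAAGCGTAGGAG-3'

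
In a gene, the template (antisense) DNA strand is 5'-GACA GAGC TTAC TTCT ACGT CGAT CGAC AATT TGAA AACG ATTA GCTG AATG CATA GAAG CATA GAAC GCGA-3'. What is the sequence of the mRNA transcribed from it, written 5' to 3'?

RNA polymerase reads the template 3'→5' and synthesizes mRNA 5'→3' by base-pairing (A→U, T→A, G↔C). The complement of the template is CTGTCTCGAATGAAGATGCAGCTAGCTGTTAAACTTTTGCTAATCGACTTACGTATCTTCGTATCTTGCGCT; antiparallel, so 5'→3' the coding strand is TCGCGTTCTATGCTTCTATGCATTCAGCTAATCGTTTTCAAATTGTCGATCGACGTAGAAGTAAGCTCTGTC. Replace T with U for the mRNA.

5'-UCGCGUUCUAUGCUUCUAUGCAUUCAGCUAAUCGUUUUCAAAUUGUCGAUCGACGUAGAAGUAAGCUCUGUC-3'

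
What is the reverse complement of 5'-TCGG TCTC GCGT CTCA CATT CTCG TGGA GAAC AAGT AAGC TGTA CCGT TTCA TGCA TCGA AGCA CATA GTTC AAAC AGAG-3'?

5′-CTCTGTTTGAACTATGTGCTTCGATGCATGAAACGGTACAGCTTACTTGTTCTCCACGAGAATGTGAGACGCGAGACCGA-3′

Reading the sequence 3'→5' and pairing each base (A↔T, G↔C) gives the reverse complement directly.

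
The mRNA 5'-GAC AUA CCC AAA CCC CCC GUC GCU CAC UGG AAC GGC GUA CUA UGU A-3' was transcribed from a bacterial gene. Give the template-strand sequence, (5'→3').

5'-TACATAGTACGCCGTTCCAGTGAGCGACGGGGGGTTTGGGTATGTC-3'

Replace U with T to get the coding DNA strand: GACATACCCAAACCCCCCGTCGCTCACTGGAACGGCGTACTATGTA. The template strand is its reverse complement (complement CTGTATGGGTTTGGGGGGCAGCGAGTGACCTTGCCGCATGATACAT, then reverse).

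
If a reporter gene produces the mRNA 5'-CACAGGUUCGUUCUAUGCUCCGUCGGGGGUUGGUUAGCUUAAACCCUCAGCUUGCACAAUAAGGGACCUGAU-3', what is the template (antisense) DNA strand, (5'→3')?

Replace U with T to get the coding DNA strand: CACAGGTTCGTTCTATGCTCCGTCGGGGGTTGGTTAGCTTAAACCCTCAGCTTGCACAATAAGGGACCTGAT. The template strand is its reverse complement (complement GTGTCCAAGCAAGATACGAGGCAGCCCCCAACCAATCGAATTTGGGAGTCGAACGTGTTATTCCCTGGACTA, then reverse).

5'-ATCAGGTCCCTTATTGTGCAAGCTGAGGGTTTAAGCTAACCAACCCCCGACGGAGCATAGAACGAACCTGTG-3'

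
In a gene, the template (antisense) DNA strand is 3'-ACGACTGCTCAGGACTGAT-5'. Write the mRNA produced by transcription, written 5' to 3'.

5'-UGCUGACGAGUCCUGACUA-3'

Reading the template 3'→5' as shown, RNA polymerase pairs each base (A→U, T→A, G↔C) to build mRNA 5'→3' directly.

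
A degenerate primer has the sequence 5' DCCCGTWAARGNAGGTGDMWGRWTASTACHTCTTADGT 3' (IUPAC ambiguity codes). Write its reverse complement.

5′-ACHTAAGADGTASTAWYCWKHCACCTNCYTTWACGGGH-3′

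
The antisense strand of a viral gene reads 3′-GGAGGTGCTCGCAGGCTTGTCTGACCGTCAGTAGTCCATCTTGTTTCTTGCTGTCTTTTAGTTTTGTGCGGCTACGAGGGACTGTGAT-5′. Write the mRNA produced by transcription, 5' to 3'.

Reading the template 3'→5' as shown, RNA polymerase pairs each base (A→U, T→A, G↔C) to build mRNA 5'→3' directly.

5'-CCUCCACGAGCGUCCGAACAGACUGGCAGUCAUCAGGUAGAACAAAGAACGACAGAAAAUCAAAACACGCCGAUGCUCCCUGACACUA-3'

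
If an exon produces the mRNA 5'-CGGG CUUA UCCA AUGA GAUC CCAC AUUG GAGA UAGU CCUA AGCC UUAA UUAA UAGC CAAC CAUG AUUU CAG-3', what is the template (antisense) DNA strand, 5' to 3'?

5′-CTGAAATCATGGTTGGCTATTAATTAAGGCTTAGGACTATCTCCAATGTGGGATCTCATTGGATAAGCCCG-3′

Replace U with T to get the coding DNA strand: CGGGCTTATCCAATGAGATCCCACATTGGAGATAGTCCTAAGCCTTAATTAATAGCCAACCATGATTTCAG. The template strand is its reverse complement (complement GCCCGAATAGGTTACTCTAGGGTGTAACCTCTATCAGGATTCGGAATTAATTATCGGTTGGTACTAAAGTC, then reverse).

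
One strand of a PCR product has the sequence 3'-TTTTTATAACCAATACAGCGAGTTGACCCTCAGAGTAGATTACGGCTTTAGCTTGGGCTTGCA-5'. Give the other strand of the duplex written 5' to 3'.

5'-AAAAATATTGGTTATGTCGCTCAACTGGGAGTCTCATCTAATGCCGAAATCGAACCCGAACGT-3'

The strand is given 3'→5', so its complement runs 5'→3' in the same left-to-right order: pair each base A↔T, G↔C.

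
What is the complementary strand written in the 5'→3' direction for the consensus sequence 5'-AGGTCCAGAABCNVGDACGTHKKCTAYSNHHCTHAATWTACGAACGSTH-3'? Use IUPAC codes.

5′-DASCGTTCGTAWATTDAGDDNSRTAGMMDACGTHCBNGVTTCTGGACCT-3′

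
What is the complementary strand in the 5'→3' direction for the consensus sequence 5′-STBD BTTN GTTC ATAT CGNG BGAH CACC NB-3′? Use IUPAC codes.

5′-VNGGTGDTCVCNCGATATGAACNAAVHVAS-3′

Standard pairs A↔T, G↔C; ambiguity codes pair S↔S, B↔V, D↔H, N↔N. Complement (SAVHVAANCAAGTATAGCNCVCTDGTGGNV), then reverse for 5'→3'.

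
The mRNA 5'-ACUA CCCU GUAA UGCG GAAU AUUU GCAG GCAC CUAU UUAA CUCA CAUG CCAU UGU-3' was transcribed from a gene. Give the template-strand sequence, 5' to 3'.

5'-ACAATGGCATGTGAGTTAAATAGGTGCCTGCAAATATTCCGCATTACAGGGTAGT-3'

Replace U with T to get the coding DNA strand: ACTACCCTGTAATGCGGAATATTTGCAGGCACCTATTTAACTCACATGCCATTGT. The template strand is its reverse complement (complement TGATGGGACATTACGCCTTATAAACGTCCGTGGATAAATTGAGTGTACGGTAACA, then reverse).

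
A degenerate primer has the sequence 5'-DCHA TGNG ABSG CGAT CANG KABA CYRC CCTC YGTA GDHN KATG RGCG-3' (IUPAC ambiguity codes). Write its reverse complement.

Standard pairs A↔T, G↔C; ambiguity codes pair R↔Y, K↔M, S↔S, B↔V, D↔H, N↔N. Complement (HGDTACNCTVSCGCTAGTNCMTVTGRYGGGAGRCATCHDNMTACYCGC), then reverse for 5'→3'.

5'-CGCYCATMNDHCTACRGAGGGYRGTVTMCNTGATCGCSVTCNCATDGH-3'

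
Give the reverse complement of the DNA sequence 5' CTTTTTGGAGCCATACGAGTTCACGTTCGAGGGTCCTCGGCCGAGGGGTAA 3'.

5'-TTACCCCTCGGCCGAGGACCCTCGAACGTGAACTCGTATGGCTCCAAAAAG-3'

Complement each base (A↔T, G↔C): GAAAAACCTCGGTATGCTCAAGTGCAAGCTCCCAGGAGCCGGCTCCCCATT. Then reverse.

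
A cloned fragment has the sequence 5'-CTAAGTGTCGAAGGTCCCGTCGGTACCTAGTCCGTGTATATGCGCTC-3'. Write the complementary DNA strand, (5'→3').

5'-GAGCGCATATACACGGACTAGGTACCGACGGGACCTTCGACACTTAG-3'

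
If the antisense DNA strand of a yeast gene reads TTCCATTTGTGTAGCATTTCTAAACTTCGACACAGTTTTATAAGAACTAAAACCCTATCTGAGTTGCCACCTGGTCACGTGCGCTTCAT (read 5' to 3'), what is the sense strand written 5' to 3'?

5′-ATGAAGCGCACGTGACCAGGTGGCAACTCAGATAGGGTTTTAGTTCTTATAAAACTGTGTCGAAGTTTAGAAATGCTACACAAATGGAA-3′

The coding strand is complementary and antiparallel to the template: take the complement (A↔T, G↔C) and reverse.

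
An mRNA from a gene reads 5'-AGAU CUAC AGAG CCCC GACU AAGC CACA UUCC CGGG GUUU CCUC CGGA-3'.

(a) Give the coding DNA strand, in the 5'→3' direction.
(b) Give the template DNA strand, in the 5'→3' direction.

(a) 5'-AGATCTACAGAGCCCCGACTAAGCCACATTCCCGGGGTTTCCTCCGGA-3'
(b) 5'-TCCGGAGGAAACCCCGGGAATGTGGCTTAGTCGGGGCTCTGTAGATCT-3'

(a) The coding strand matches the mRNA with U→T.
(b) The template strand is the reverse complement of the coding strand.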